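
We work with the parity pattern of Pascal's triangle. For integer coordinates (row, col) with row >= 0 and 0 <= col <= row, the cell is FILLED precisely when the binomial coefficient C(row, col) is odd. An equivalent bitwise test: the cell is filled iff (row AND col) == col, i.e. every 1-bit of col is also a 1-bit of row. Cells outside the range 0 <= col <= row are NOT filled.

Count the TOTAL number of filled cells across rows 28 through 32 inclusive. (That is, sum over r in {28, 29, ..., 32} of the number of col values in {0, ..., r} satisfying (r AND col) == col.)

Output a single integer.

Answer: 74

Derivation:
r28=11100 pc3: +8 =8
r29=11101 pc4: +16 =24
r30=11110 pc4: +16 =40
r31=11111 pc5: +32 =72
r32=100000 pc1: +2 =74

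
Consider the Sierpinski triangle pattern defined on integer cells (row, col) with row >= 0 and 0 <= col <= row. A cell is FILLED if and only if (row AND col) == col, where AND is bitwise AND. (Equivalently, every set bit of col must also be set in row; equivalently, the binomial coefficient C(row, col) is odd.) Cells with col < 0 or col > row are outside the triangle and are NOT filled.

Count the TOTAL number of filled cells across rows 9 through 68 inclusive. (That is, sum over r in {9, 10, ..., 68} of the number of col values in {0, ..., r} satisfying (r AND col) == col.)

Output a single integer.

r9=1001 pc2: +4 =4
r10=1010 pc2: +4 =8
r11=1011 pc3: +8 =16
r12=1100 pc2: +4 =20
r13=1101 pc3: +8 =28
r14=1110 pc3: +8 =36
r15=1111 pc4: +16 =52
r16=10000 pc1: +2 =54
r17=10001 pc2: +4 =58
r18=10010 pc2: +4 =62
r19=10011 pc3: +8 =70
r20=10100 pc2: +4 =74
r21=10101 pc3: +8 =82
r22=10110 pc3: +8 =90
r23=10111 pc4: +16 =106
r24=11000 pc2: +4 =110
r25=11001 pc3: +8 =118
r26=11010 pc3: +8 =126
r27=11011 pc4: +16 =142
r28=11100 pc3: +8 =150
r29=11101 pc4: +16 =166
r30=11110 pc4: +16 =182
r31=11111 pc5: +32 =214
r32=100000 pc1: +2 =216
r33=100001 pc2: +4 =220
r34=100010 pc2: +4 =224
r35=100011 pc3: +8 =232
r36=100100 pc2: +4 =236
r37=100101 pc3: +8 =244
r38=100110 pc3: +8 =252
r39=100111 pc4: +16 =268
r40=101000 pc2: +4 =272
r41=101001 pc3: +8 =280
r42=101010 pc3: +8 =288
r43=101011 pc4: +16 =304
r44=101100 pc3: +8 =312
r45=101101 pc4: +16 =328
r46=101110 pc4: +16 =344
r47=101111 pc5: +32 =376
r48=110000 pc2: +4 =380
r49=110001 pc3: +8 =388
r50=110010 pc3: +8 =396
r51=110011 pc4: +16 =412
r52=110100 pc3: +8 =420
r53=110101 pc4: +16 =436
r54=110110 pc4: +16 =452
r55=110111 pc5: +32 =484
r56=111000 pc3: +8 =492
r57=111001 pc4: +16 =508
r58=111010 pc4: +16 =524
r59=111011 pc5: +32 =556
r60=111100 pc4: +16 =572
r61=111101 pc5: +32 =604
r62=111110 pc5: +32 =636
r63=111111 pc6: +64 =700
r64=1000000 pc1: +2 =702
r65=1000001 pc2: +4 =706
r66=1000010 pc2: +4 =710
r67=1000011 pc3: +8 =718
r68=1000100 pc2: +4 =722

Answer: 722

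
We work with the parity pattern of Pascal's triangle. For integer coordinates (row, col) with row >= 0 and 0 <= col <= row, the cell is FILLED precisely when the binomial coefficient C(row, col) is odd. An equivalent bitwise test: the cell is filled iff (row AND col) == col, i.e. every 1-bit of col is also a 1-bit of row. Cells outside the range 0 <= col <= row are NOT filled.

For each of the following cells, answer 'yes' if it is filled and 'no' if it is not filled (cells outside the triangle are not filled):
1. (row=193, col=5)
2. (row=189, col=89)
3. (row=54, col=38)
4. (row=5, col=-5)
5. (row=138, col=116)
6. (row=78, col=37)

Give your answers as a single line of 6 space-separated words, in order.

(193,5): row=0b11000001, col=0b101, row AND col = 0b1 = 1; 1 != 5 -> empty
(189,89): row=0b10111101, col=0b1011001, row AND col = 0b11001 = 25; 25 != 89 -> empty
(54,38): row=0b110110, col=0b100110, row AND col = 0b100110 = 38; 38 == 38 -> filled
(5,-5): col outside [0, 5] -> not filled
(138,116): row=0b10001010, col=0b1110100, row AND col = 0b0 = 0; 0 != 116 -> empty
(78,37): row=0b1001110, col=0b100101, row AND col = 0b100 = 4; 4 != 37 -> empty

Answer: no no yes no no no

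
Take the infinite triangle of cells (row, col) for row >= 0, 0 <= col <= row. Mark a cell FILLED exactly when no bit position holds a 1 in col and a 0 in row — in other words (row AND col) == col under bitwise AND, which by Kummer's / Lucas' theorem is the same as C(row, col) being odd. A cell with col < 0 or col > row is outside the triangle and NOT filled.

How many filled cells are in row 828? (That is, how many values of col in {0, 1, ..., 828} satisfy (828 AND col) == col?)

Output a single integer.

Answer: 64

Derivation:
828 in binary = 1100111100
popcount(828) = number of 1-bits in 1100111100 = 6
A col c satisfies (828 AND c) == c iff every set bit of c is also set in 828; each of the 6 set bits of 828 can independently be on or off in c.
count = 2^6 = 64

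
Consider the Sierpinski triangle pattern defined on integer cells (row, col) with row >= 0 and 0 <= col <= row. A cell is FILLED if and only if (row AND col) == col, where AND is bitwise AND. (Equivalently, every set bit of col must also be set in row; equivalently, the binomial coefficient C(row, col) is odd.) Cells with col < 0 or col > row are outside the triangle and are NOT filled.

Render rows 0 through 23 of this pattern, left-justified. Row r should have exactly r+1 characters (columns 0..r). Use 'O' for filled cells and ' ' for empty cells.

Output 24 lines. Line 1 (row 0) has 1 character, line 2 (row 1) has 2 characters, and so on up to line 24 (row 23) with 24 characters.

r0=0: O
r1=1: OO
r2=10: O O
r3=11: OOOO
r4=100: O   O
r5=101: OO  OO
r6=110: O O O O
r7=111: OOOOOOOO
r8=1000: O       O
r9=1001: OO      OO
r10=1010: O O     O O
r11=1011: OOOO    OOOO
r12=1100: O   O   O   O
r13=1101: OO  OO  OO  OO
r14=1110: O O O O O O O O
r15=1111: OOOOOOOOOOOOOOOO
r16=10000: O               O
r17=10001: OO              OO
r18=10010: O O             O O
r19=10011: OOOO            OOOO
r20=10100: O   O           O   O
r21=10101: OO  OO          OO  OO
r22=10110: O O O O         O O O O
r23=10111: OOOOOOOO        OOOOOOOO

Answer: O
OO
O O
OOOO
O   O
OO  OO
O O O O
OOOOOOOO
O       O
OO      OO
O O     O O
OOOO    OOOO
O   O   O   O
OO  OO  OO  OO
O O O O O O O O
OOOOOOOOOOOOOOOO
O               O
OO              OO
O O             O O
OOOO            OOOO
O   O           O   O
OO  OO          OO  OO
O O O O         O O O O
OOOOOOOO        OOOOOOOO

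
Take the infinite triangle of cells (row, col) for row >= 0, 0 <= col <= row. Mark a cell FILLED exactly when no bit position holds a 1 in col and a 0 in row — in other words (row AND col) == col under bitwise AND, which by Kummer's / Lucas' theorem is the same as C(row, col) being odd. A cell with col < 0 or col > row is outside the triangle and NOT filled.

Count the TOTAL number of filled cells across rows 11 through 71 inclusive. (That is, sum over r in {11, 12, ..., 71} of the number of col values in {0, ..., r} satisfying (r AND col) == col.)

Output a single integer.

Answer: 746

Derivation:
r11=1011 pc3: +8 =8
r12=1100 pc2: +4 =12
r13=1101 pc3: +8 =20
r14=1110 pc3: +8 =28
r15=1111 pc4: +16 =44
r16=10000 pc1: +2 =46
r17=10001 pc2: +4 =50
r18=10010 pc2: +4 =54
r19=10011 pc3: +8 =62
r20=10100 pc2: +4 =66
r21=10101 pc3: +8 =74
r22=10110 pc3: +8 =82
r23=10111 pc4: +16 =98
r24=11000 pc2: +4 =102
r25=11001 pc3: +8 =110
r26=11010 pc3: +8 =118
r27=11011 pc4: +16 =134
r28=11100 pc3: +8 =142
r29=11101 pc4: +16 =158
r30=11110 pc4: +16 =174
r31=11111 pc5: +32 =206
r32=100000 pc1: +2 =208
r33=100001 pc2: +4 =212
r34=100010 pc2: +4 =216
r35=100011 pc3: +8 =224
r36=100100 pc2: +4 =228
r37=100101 pc3: +8 =236
r38=100110 pc3: +8 =244
r39=100111 pc4: +16 =260
r40=101000 pc2: +4 =264
r41=101001 pc3: +8 =272
r42=101010 pc3: +8 =280
r43=101011 pc4: +16 =296
r44=101100 pc3: +8 =304
r45=101101 pc4: +16 =320
r46=101110 pc4: +16 =336
r47=101111 pc5: +32 =368
r48=110000 pc2: +4 =372
r49=110001 pc3: +8 =380
r50=110010 pc3: +8 =388
r51=110011 pc4: +16 =404
r52=110100 pc3: +8 =412
r53=110101 pc4: +16 =428
r54=110110 pc4: +16 =444
r55=110111 pc5: +32 =476
r56=111000 pc3: +8 =484
r57=111001 pc4: +16 =500
r58=111010 pc4: +16 =516
r59=111011 pc5: +32 =548
r60=111100 pc4: +16 =564
r61=111101 pc5: +32 =596
r62=111110 pc5: +32 =628
r63=111111 pc6: +64 =692
r64=1000000 pc1: +2 =694
r65=1000001 pc2: +4 =698
r66=1000010 pc2: +4 =702
r67=1000011 pc3: +8 =710
r68=1000100 pc2: +4 =714
r69=1000101 pc3: +8 =722
r70=1000110 pc3: +8 =730
r71=1000111 pc4: +16 =746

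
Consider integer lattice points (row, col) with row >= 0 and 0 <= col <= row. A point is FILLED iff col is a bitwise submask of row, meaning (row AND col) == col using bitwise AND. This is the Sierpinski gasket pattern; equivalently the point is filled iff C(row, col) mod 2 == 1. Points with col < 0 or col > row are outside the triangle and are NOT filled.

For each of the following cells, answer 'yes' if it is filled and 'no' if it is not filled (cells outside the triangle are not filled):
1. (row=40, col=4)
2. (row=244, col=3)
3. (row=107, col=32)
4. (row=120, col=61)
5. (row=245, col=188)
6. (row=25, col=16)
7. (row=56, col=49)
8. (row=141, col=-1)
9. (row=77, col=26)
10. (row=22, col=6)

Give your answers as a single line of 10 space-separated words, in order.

Answer: no no yes no no yes no no no yes

Derivation:
(40,4): row=0b101000, col=0b100, row AND col = 0b0 = 0; 0 != 4 -> empty
(244,3): row=0b11110100, col=0b11, row AND col = 0b0 = 0; 0 != 3 -> empty
(107,32): row=0b1101011, col=0b100000, row AND col = 0b100000 = 32; 32 == 32 -> filled
(120,61): row=0b1111000, col=0b111101, row AND col = 0b111000 = 56; 56 != 61 -> empty
(245,188): row=0b11110101, col=0b10111100, row AND col = 0b10110100 = 180; 180 != 188 -> empty
(25,16): row=0b11001, col=0b10000, row AND col = 0b10000 = 16; 16 == 16 -> filled
(56,49): row=0b111000, col=0b110001, row AND col = 0b110000 = 48; 48 != 49 -> empty
(141,-1): col outside [0, 141] -> not filled
(77,26): row=0b1001101, col=0b11010, row AND col = 0b1000 = 8; 8 != 26 -> empty
(22,6): row=0b10110, col=0b110, row AND col = 0b110 = 6; 6 == 6 -> filled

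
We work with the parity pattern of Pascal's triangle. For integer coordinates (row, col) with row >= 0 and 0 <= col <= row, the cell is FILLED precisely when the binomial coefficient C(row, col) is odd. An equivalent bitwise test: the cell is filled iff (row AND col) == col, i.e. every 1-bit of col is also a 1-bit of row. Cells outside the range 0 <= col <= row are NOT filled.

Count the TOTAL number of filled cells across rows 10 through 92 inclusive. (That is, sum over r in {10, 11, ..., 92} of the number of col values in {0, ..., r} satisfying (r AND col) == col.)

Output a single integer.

Answer: 1054

Derivation:
r10=1010 pc2: +4 =4
r11=1011 pc3: +8 =12
r12=1100 pc2: +4 =16
r13=1101 pc3: +8 =24
r14=1110 pc3: +8 =32
r15=1111 pc4: +16 =48
r16=10000 pc1: +2 =50
r17=10001 pc2: +4 =54
r18=10010 pc2: +4 =58
r19=10011 pc3: +8 =66
r20=10100 pc2: +4 =70
r21=10101 pc3: +8 =78
r22=10110 pc3: +8 =86
r23=10111 pc4: +16 =102
r24=11000 pc2: +4 =106
r25=11001 pc3: +8 =114
r26=11010 pc3: +8 =122
r27=11011 pc4: +16 =138
r28=11100 pc3: +8 =146
r29=11101 pc4: +16 =162
r30=11110 pc4: +16 =178
r31=11111 pc5: +32 =210
r32=100000 pc1: +2 =212
r33=100001 pc2: +4 =216
r34=100010 pc2: +4 =220
r35=100011 pc3: +8 =228
r36=100100 pc2: +4 =232
r37=100101 pc3: +8 =240
r38=100110 pc3: +8 =248
r39=100111 pc4: +16 =264
r40=101000 pc2: +4 =268
r41=101001 pc3: +8 =276
r42=101010 pc3: +8 =284
r43=101011 pc4: +16 =300
r44=101100 pc3: +8 =308
r45=101101 pc4: +16 =324
r46=101110 pc4: +16 =340
r47=101111 pc5: +32 =372
r48=110000 pc2: +4 =376
r49=110001 pc3: +8 =384
r50=110010 pc3: +8 =392
r51=110011 pc4: +16 =408
r52=110100 pc3: +8 =416
r53=110101 pc4: +16 =432
r54=110110 pc4: +16 =448
r55=110111 pc5: +32 =480
r56=111000 pc3: +8 =488
r57=111001 pc4: +16 =504
r58=111010 pc4: +16 =520
r59=111011 pc5: +32 =552
r60=111100 pc4: +16 =568
r61=111101 pc5: +32 =600
r62=111110 pc5: +32 =632
r63=111111 pc6: +64 =696
r64=1000000 pc1: +2 =698
r65=1000001 pc2: +4 =702
r66=1000010 pc2: +4 =706
r67=1000011 pc3: +8 =714
r68=1000100 pc2: +4 =718
r69=1000101 pc3: +8 =726
r70=1000110 pc3: +8 =734
r71=1000111 pc4: +16 =750
r72=1001000 pc2: +4 =754
r73=1001001 pc3: +8 =762
r74=1001010 pc3: +8 =770
r75=1001011 pc4: +16 =786
r76=1001100 pc3: +8 =794
r77=1001101 pc4: +16 =810
r78=1001110 pc4: +16 =826
r79=1001111 pc5: +32 =858
r80=1010000 pc2: +4 =862
r81=1010001 pc3: +8 =870
r82=1010010 pc3: +8 =878
r83=1010011 pc4: +16 =894
r84=1010100 pc3: +8 =902
r85=1010101 pc4: +16 =918
r86=1010110 pc4: +16 =934
r87=1010111 pc5: +32 =966
r88=1011000 pc3: +8 =974
r89=1011001 pc4: +16 =990
r90=1011010 pc4: +16 =1006
r91=1011011 pc5: +32 =1038
r92=1011100 pc4: +16 =1054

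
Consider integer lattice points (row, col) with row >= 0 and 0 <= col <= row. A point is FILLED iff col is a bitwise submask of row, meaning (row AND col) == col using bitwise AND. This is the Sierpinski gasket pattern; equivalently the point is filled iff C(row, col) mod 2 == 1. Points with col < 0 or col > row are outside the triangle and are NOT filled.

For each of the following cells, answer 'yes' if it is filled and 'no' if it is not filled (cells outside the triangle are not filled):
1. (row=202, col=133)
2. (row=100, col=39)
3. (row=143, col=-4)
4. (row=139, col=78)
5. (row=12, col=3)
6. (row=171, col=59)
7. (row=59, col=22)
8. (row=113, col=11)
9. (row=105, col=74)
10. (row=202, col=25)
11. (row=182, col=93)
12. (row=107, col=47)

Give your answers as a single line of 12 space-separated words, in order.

(202,133): row=0b11001010, col=0b10000101, row AND col = 0b10000000 = 128; 128 != 133 -> empty
(100,39): row=0b1100100, col=0b100111, row AND col = 0b100100 = 36; 36 != 39 -> empty
(143,-4): col outside [0, 143] -> not filled
(139,78): row=0b10001011, col=0b1001110, row AND col = 0b1010 = 10; 10 != 78 -> empty
(12,3): row=0b1100, col=0b11, row AND col = 0b0 = 0; 0 != 3 -> empty
(171,59): row=0b10101011, col=0b111011, row AND col = 0b101011 = 43; 43 != 59 -> empty
(59,22): row=0b111011, col=0b10110, row AND col = 0b10010 = 18; 18 != 22 -> empty
(113,11): row=0b1110001, col=0b1011, row AND col = 0b1 = 1; 1 != 11 -> empty
(105,74): row=0b1101001, col=0b1001010, row AND col = 0b1001000 = 72; 72 != 74 -> empty
(202,25): row=0b11001010, col=0b11001, row AND col = 0b1000 = 8; 8 != 25 -> empty
(182,93): row=0b10110110, col=0b1011101, row AND col = 0b10100 = 20; 20 != 93 -> empty
(107,47): row=0b1101011, col=0b101111, row AND col = 0b101011 = 43; 43 != 47 -> empty

Answer: no no no no no no no no no no no no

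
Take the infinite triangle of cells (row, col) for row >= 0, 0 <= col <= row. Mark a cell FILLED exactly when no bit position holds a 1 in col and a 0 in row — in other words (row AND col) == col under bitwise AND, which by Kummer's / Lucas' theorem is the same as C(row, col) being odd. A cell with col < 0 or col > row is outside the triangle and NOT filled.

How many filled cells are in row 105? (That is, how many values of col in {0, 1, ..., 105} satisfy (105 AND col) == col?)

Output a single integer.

105 in binary = 1101001
popcount(105) = number of 1-bits in 1101001 = 4
A col c satisfies (105 AND c) == c iff every set bit of c is also set in 105; each of the 4 set bits of 105 can independently be on or off in c.
count = 2^4 = 16

Answer: 16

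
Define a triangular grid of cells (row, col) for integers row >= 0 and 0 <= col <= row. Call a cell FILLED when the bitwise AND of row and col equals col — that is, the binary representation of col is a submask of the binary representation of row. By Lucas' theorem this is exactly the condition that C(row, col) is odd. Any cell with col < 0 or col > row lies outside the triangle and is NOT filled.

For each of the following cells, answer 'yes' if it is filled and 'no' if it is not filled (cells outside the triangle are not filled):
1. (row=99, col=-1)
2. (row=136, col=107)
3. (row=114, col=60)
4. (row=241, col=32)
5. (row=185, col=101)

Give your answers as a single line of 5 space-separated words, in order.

Answer: no no no yes no

Derivation:
(99,-1): col outside [0, 99] -> not filled
(136,107): row=0b10001000, col=0b1101011, row AND col = 0b1000 = 8; 8 != 107 -> empty
(114,60): row=0b1110010, col=0b111100, row AND col = 0b110000 = 48; 48 != 60 -> empty
(241,32): row=0b11110001, col=0b100000, row AND col = 0b100000 = 32; 32 == 32 -> filled
(185,101): row=0b10111001, col=0b1100101, row AND col = 0b100001 = 33; 33 != 101 -> empty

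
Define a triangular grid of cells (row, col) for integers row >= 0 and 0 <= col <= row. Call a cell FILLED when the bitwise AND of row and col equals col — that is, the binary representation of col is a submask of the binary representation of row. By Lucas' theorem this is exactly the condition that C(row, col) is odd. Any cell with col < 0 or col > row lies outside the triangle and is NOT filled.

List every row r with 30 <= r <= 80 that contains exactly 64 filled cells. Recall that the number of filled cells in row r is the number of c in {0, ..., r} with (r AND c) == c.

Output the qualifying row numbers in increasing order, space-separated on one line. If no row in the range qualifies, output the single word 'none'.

Row r has 2^popcount(r) filled cells, so we need popcount(r) = log2(64) = 6.
Scan r = 30..80 and keep those with exactly 6 one-bits:
r=30=11110 popcount=4 -> skip
r=31=11111 popcount=5 -> skip
r=32=100000 popcount=1 -> skip
r=33=100001 popcount=2 -> skip
r=34=100010 popcount=2 -> skip
r=35=100011 popcount=3 -> skip
r=36=100100 popcount=2 -> skip
r=37=100101 popcount=3 -> skip
r=38=100110 popcount=3 -> skip
r=39=100111 popcount=4 -> skip
r=40=101000 popcount=2 -> skip
r=41=101001 popcount=3 -> skip
r=42=101010 popcount=3 -> skip
r=43=101011 popcount=4 -> skip
r=44=101100 popcount=3 -> skip
r=45=101101 popcount=4 -> skip
r=46=101110 popcount=4 -> skip
r=47=101111 popcount=5 -> skip
r=48=110000 popcount=2 -> skip
r=49=110001 popcount=3 -> skip
r=50=110010 popcount=3 -> skip
r=51=110011 popcount=4 -> skip
r=52=110100 popcount=3 -> skip
r=53=110101 popcount=4 -> skip
r=54=110110 popcount=4 -> skip
r=55=110111 popcount=5 -> skip
r=56=111000 popcount=3 -> skip
r=57=111001 popcount=4 -> skip
r=58=111010 popcount=4 -> skip
r=59=111011 popcount=5 -> skip
r=60=111100 popcount=4 -> skip
r=61=111101 popcount=5 -> skip
r=62=111110 popcount=5 -> skip
r=63=111111 popcount=6 -> KEEP
r=64=1000000 popcount=1 -> skip
r=65=1000001 popcount=2 -> skip
r=66=1000010 popcount=2 -> skip
r=67=1000011 popcount=3 -> skip
r=68=1000100 popcount=2 -> skip
r=69=1000101 popcount=3 -> skip
r=70=1000110 popcount=3 -> skip
r=71=1000111 popcount=4 -> skip
r=72=1001000 popcount=2 -> skip
r=73=1001001 popcount=3 -> skip
r=74=1001010 popcount=3 -> skip
r=75=1001011 popcount=4 -> skip
r=76=1001100 popcount=3 -> skip
r=77=1001101 popcount=4 -> skip
r=78=1001110 popcount=4 -> skip
r=79=1001111 popcount=5 -> skip
r=80=1010000 popcount=2 -> skip
Kept rows: 63

Answer: 63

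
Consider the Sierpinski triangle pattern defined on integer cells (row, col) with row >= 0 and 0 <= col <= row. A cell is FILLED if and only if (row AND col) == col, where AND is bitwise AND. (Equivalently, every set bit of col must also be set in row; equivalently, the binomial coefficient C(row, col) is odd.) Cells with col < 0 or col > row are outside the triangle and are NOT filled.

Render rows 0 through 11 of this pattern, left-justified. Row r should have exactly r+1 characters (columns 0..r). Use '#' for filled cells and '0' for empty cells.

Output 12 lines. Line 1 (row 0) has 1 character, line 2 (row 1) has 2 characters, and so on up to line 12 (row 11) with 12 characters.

r0=0: #
r1=1: ##
r2=10: #0#
r3=11: ####
r4=100: #000#
r5=101: ##00##
r6=110: #0#0#0#
r7=111: ########
r8=1000: #0000000#
r9=1001: ##000000##
r10=1010: #0#00000#0#
r11=1011: ####0000####

Answer: #
##
#0#
####
#000#
##00##
#0#0#0#
########
#0000000#
##000000##
#0#00000#0#
####0000####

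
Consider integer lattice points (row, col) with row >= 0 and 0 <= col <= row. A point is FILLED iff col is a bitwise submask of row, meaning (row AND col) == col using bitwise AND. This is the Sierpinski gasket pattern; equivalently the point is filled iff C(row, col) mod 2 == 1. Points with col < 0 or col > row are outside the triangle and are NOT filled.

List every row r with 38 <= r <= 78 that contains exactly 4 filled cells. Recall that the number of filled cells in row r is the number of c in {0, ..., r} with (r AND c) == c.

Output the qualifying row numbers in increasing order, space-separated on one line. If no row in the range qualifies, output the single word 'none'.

Answer: 40 48 65 66 68 72

Derivation:
Row r has 2^popcount(r) filled cells, so we need popcount(r) = log2(4) = 2.
Scan r = 38..78 and keep those with exactly 2 one-bits:
r=38=100110 popcount=3 -> skip
r=39=100111 popcount=4 -> skip
r=40=101000 popcount=2 -> KEEP
r=41=101001 popcount=3 -> skip
r=42=101010 popcount=3 -> skip
r=43=101011 popcount=4 -> skip
r=44=101100 popcount=3 -> skip
r=45=101101 popcount=4 -> skip
r=46=101110 popcount=4 -> skip
r=47=101111 popcount=5 -> skip
r=48=110000 popcount=2 -> KEEP
r=49=110001 popcount=3 -> skip
r=50=110010 popcount=3 -> skip
r=51=110011 popcount=4 -> skip
r=52=110100 popcount=3 -> skip
r=53=110101 popcount=4 -> skip
r=54=110110 popcount=4 -> skip
r=55=110111 popcount=5 -> skip
r=56=111000 popcount=3 -> skip
r=57=111001 popcount=4 -> skip
r=58=111010 popcount=4 -> skip
r=59=111011 popcount=5 -> skip
r=60=111100 popcount=4 -> skip
r=61=111101 popcount=5 -> skip
r=62=111110 popcount=5 -> skip
r=63=111111 popcount=6 -> skip
r=64=1000000 popcount=1 -> skip
r=65=1000001 popcount=2 -> KEEP
r=66=1000010 popcount=2 -> KEEP
r=67=1000011 popcount=3 -> skip
r=68=1000100 popcount=2 -> KEEP
r=69=1000101 popcount=3 -> skip
r=70=1000110 popcount=3 -> skip
r=71=1000111 popcount=4 -> skip
r=72=1001000 popcount=2 -> KEEP
r=73=1001001 popcount=3 -> skip
r=74=1001010 popcount=3 -> skip
r=75=1001011 popcount=4 -> skip
r=76=1001100 popcount=3 -> skip
r=77=1001101 popcount=4 -> skip
r=78=1001110 popcount=4 -> skip
Kept rows: 40 48 65 66 68 72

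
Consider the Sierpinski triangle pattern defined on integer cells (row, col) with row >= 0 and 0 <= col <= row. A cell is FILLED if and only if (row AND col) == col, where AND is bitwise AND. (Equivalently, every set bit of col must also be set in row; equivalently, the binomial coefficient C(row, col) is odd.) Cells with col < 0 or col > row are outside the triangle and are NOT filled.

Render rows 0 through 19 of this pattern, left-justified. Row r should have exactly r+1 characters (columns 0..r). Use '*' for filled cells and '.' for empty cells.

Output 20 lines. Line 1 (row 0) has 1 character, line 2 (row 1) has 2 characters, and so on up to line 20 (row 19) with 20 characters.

Answer: *
**
*.*
****
*...*
**..**
*.*.*.*
********
*.......*
**......**
*.*.....*.*
****....****
*...*...*...*
**..**..**..**
*.*.*.*.*.*.*.*
****************
*...............*
**..............**
*.*.............*.*
****............****

Derivation:
r0=0: *
r1=1: **
r2=10: *.*
r3=11: ****
r4=100: *...*
r5=101: **..**
r6=110: *.*.*.*
r7=111: ********
r8=1000: *.......*
r9=1001: **......**
r10=1010: *.*.....*.*
r11=1011: ****....****
r12=1100: *...*...*...*
r13=1101: **..**..**..**
r14=1110: *.*.*.*.*.*.*.*
r15=1111: ****************
r16=10000: *...............*
r17=10001: **..............**
r18=10010: *.*.............*.*
r19=10011: ****............****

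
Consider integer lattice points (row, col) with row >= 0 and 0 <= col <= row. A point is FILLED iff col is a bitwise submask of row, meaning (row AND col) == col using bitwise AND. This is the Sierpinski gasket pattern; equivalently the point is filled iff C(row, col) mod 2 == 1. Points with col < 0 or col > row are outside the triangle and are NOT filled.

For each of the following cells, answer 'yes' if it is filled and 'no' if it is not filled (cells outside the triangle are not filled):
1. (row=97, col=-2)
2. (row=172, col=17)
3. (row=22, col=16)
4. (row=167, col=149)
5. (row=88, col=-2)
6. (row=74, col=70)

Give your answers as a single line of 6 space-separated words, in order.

(97,-2): col outside [0, 97] -> not filled
(172,17): row=0b10101100, col=0b10001, row AND col = 0b0 = 0; 0 != 17 -> empty
(22,16): row=0b10110, col=0b10000, row AND col = 0b10000 = 16; 16 == 16 -> filled
(167,149): row=0b10100111, col=0b10010101, row AND col = 0b10000101 = 133; 133 != 149 -> empty
(88,-2): col outside [0, 88] -> not filled
(74,70): row=0b1001010, col=0b1000110, row AND col = 0b1000010 = 66; 66 != 70 -> empty

Answer: no no yes no no no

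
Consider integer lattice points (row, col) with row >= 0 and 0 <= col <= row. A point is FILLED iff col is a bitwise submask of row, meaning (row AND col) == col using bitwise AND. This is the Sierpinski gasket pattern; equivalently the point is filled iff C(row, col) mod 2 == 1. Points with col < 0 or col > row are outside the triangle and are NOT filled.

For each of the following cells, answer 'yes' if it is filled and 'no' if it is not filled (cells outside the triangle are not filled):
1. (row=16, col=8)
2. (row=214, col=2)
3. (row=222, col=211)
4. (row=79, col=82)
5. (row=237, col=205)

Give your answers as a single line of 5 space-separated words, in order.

(16,8): row=0b10000, col=0b1000, row AND col = 0b0 = 0; 0 != 8 -> empty
(214,2): row=0b11010110, col=0b10, row AND col = 0b10 = 2; 2 == 2 -> filled
(222,211): row=0b11011110, col=0b11010011, row AND col = 0b11010010 = 210; 210 != 211 -> empty
(79,82): col outside [0, 79] -> not filled
(237,205): row=0b11101101, col=0b11001101, row AND col = 0b11001101 = 205; 205 == 205 -> filled

Answer: no yes no no yes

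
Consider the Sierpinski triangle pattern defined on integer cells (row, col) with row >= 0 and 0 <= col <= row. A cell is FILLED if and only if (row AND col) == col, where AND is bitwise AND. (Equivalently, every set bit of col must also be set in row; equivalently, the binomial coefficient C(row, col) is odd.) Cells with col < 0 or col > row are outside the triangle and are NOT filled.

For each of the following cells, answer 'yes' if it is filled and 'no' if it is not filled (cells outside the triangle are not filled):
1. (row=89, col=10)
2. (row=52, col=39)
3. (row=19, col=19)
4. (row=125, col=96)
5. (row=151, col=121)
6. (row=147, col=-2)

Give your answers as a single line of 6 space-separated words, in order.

Answer: no no yes yes no no

Derivation:
(89,10): row=0b1011001, col=0b1010, row AND col = 0b1000 = 8; 8 != 10 -> empty
(52,39): row=0b110100, col=0b100111, row AND col = 0b100100 = 36; 36 != 39 -> empty
(19,19): row=0b10011, col=0b10011, row AND col = 0b10011 = 19; 19 == 19 -> filled
(125,96): row=0b1111101, col=0b1100000, row AND col = 0b1100000 = 96; 96 == 96 -> filled
(151,121): row=0b10010111, col=0b1111001, row AND col = 0b10001 = 17; 17 != 121 -> empty
(147,-2): col outside [0, 147] -> not filled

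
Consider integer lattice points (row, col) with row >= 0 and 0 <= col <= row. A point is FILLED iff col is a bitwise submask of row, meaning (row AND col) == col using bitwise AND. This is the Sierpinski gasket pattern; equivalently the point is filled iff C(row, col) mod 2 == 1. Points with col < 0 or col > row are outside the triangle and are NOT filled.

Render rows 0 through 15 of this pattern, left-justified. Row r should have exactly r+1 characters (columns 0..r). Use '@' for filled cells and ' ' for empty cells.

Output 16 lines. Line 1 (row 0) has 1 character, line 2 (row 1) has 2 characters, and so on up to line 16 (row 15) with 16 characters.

Answer: @
@@
@ @
@@@@
@   @
@@  @@
@ @ @ @
@@@@@@@@
@       @
@@      @@
@ @     @ @
@@@@    @@@@
@   @   @   @
@@  @@  @@  @@
@ @ @ @ @ @ @ @
@@@@@@@@@@@@@@@@

Derivation:
r0=0: @
r1=1: @@
r2=10: @ @
r3=11: @@@@
r4=100: @   @
r5=101: @@  @@
r6=110: @ @ @ @
r7=111: @@@@@@@@
r8=1000: @       @
r9=1001: @@      @@
r10=1010: @ @     @ @
r11=1011: @@@@    @@@@
r12=1100: @   @   @   @
r13=1101: @@  @@  @@  @@
r14=1110: @ @ @ @ @ @ @ @
r15=1111: @@@@@@@@@@@@@@@@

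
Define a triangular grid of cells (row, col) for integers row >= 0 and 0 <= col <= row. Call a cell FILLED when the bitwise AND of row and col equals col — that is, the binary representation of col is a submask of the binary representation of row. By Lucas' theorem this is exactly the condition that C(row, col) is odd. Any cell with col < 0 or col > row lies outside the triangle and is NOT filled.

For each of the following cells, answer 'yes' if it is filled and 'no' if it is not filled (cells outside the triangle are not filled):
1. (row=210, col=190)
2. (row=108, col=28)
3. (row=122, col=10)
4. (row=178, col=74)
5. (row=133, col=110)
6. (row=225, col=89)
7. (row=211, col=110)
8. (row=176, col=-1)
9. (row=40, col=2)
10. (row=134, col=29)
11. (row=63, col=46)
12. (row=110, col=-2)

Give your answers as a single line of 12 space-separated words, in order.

(210,190): row=0b11010010, col=0b10111110, row AND col = 0b10010010 = 146; 146 != 190 -> empty
(108,28): row=0b1101100, col=0b11100, row AND col = 0b1100 = 12; 12 != 28 -> empty
(122,10): row=0b1111010, col=0b1010, row AND col = 0b1010 = 10; 10 == 10 -> filled
(178,74): row=0b10110010, col=0b1001010, row AND col = 0b10 = 2; 2 != 74 -> empty
(133,110): row=0b10000101, col=0b1101110, row AND col = 0b100 = 4; 4 != 110 -> empty
(225,89): row=0b11100001, col=0b1011001, row AND col = 0b1000001 = 65; 65 != 89 -> empty
(211,110): row=0b11010011, col=0b1101110, row AND col = 0b1000010 = 66; 66 != 110 -> empty
(176,-1): col outside [0, 176] -> not filled
(40,2): row=0b101000, col=0b10, row AND col = 0b0 = 0; 0 != 2 -> empty
(134,29): row=0b10000110, col=0b11101, row AND col = 0b100 = 4; 4 != 29 -> empty
(63,46): row=0b111111, col=0b101110, row AND col = 0b101110 = 46; 46 == 46 -> filled
(110,-2): col outside [0, 110] -> not filled

Answer: no no yes no no no no no no no yes no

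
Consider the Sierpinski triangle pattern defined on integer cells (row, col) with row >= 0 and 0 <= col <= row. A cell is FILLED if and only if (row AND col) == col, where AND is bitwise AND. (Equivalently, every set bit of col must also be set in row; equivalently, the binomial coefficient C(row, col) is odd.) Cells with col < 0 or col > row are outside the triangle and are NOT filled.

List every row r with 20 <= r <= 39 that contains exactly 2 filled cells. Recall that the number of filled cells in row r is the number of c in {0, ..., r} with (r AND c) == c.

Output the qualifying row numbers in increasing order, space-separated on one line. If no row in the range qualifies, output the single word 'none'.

Row r has 2^popcount(r) filled cells, so we need popcount(r) = log2(2) = 1.
Scan r = 20..39 and keep those with exactly 1 one-bits:
r=20=10100 popcount=2 -> skip
r=21=10101 popcount=3 -> skip
r=22=10110 popcount=3 -> skip
r=23=10111 popcount=4 -> skip
r=24=11000 popcount=2 -> skip
r=25=11001 popcount=3 -> skip
r=26=11010 popcount=3 -> skip
r=27=11011 popcount=4 -> skip
r=28=11100 popcount=3 -> skip
r=29=11101 popcount=4 -> skip
r=30=11110 popcount=4 -> skip
r=31=11111 popcount=5 -> skip
r=32=100000 popcount=1 -> KEEP
r=33=100001 popcount=2 -> skip
r=34=100010 popcount=2 -> skip
r=35=100011 popcount=3 -> skip
r=36=100100 popcount=2 -> skip
r=37=100101 popcount=3 -> skip
r=38=100110 popcount=3 -> skip
r=39=100111 popcount=4 -> skip
Kept rows: 32

Answer: 32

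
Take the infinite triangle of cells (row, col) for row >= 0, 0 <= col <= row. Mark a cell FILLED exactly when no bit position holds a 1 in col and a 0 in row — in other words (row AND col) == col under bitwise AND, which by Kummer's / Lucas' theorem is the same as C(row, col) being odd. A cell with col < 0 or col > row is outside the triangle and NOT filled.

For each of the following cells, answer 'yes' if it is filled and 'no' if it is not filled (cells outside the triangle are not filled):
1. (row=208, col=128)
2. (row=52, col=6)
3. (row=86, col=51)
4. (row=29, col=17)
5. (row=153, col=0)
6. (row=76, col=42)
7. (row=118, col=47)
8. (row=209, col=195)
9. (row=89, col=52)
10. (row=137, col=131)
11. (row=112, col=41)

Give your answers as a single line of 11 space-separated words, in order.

Answer: yes no no yes yes no no no no no no

Derivation:
(208,128): row=0b11010000, col=0b10000000, row AND col = 0b10000000 = 128; 128 == 128 -> filled
(52,6): row=0b110100, col=0b110, row AND col = 0b100 = 4; 4 != 6 -> empty
(86,51): row=0b1010110, col=0b110011, row AND col = 0b10010 = 18; 18 != 51 -> empty
(29,17): row=0b11101, col=0b10001, row AND col = 0b10001 = 17; 17 == 17 -> filled
(153,0): row=0b10011001, col=0b0, row AND col = 0b0 = 0; 0 == 0 -> filled
(76,42): row=0b1001100, col=0b101010, row AND col = 0b1000 = 8; 8 != 42 -> empty
(118,47): row=0b1110110, col=0b101111, row AND col = 0b100110 = 38; 38 != 47 -> empty
(209,195): row=0b11010001, col=0b11000011, row AND col = 0b11000001 = 193; 193 != 195 -> empty
(89,52): row=0b1011001, col=0b110100, row AND col = 0b10000 = 16; 16 != 52 -> empty
(137,131): row=0b10001001, col=0b10000011, row AND col = 0b10000001 = 129; 129 != 131 -> empty
(112,41): row=0b1110000, col=0b101001, row AND col = 0b100000 = 32; 32 != 41 -> empty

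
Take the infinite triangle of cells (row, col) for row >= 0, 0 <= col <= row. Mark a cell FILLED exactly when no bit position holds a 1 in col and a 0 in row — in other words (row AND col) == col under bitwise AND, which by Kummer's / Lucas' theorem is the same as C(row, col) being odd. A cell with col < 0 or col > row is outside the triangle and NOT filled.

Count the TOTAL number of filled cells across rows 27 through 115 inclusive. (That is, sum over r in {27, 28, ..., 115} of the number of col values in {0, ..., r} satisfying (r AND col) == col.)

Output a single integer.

r27=11011 pc4: +16 =16
r28=11100 pc3: +8 =24
r29=11101 pc4: +16 =40
r30=11110 pc4: +16 =56
r31=11111 pc5: +32 =88
r32=100000 pc1: +2 =90
r33=100001 pc2: +4 =94
r34=100010 pc2: +4 =98
r35=100011 pc3: +8 =106
r36=100100 pc2: +4 =110
r37=100101 pc3: +8 =118
r38=100110 pc3: +8 =126
r39=100111 pc4: +16 =142
r40=101000 pc2: +4 =146
r41=101001 pc3: +8 =154
r42=101010 pc3: +8 =162
r43=101011 pc4: +16 =178
r44=101100 pc3: +8 =186
r45=101101 pc4: +16 =202
r46=101110 pc4: +16 =218
r47=101111 pc5: +32 =250
r48=110000 pc2: +4 =254
r49=110001 pc3: +8 =262
r50=110010 pc3: +8 =270
r51=110011 pc4: +16 =286
r52=110100 pc3: +8 =294
r53=110101 pc4: +16 =310
r54=110110 pc4: +16 =326
r55=110111 pc5: +32 =358
r56=111000 pc3: +8 =366
r57=111001 pc4: +16 =382
r58=111010 pc4: +16 =398
r59=111011 pc5: +32 =430
r60=111100 pc4: +16 =446
r61=111101 pc5: +32 =478
r62=111110 pc5: +32 =510
r63=111111 pc6: +64 =574
r64=1000000 pc1: +2 =576
r65=1000001 pc2: +4 =580
r66=1000010 pc2: +4 =584
r67=1000011 pc3: +8 =592
r68=1000100 pc2: +4 =596
r69=1000101 pc3: +8 =604
r70=1000110 pc3: +8 =612
r71=1000111 pc4: +16 =628
r72=1001000 pc2: +4 =632
r73=1001001 pc3: +8 =640
r74=1001010 pc3: +8 =648
r75=1001011 pc4: +16 =664
r76=1001100 pc3: +8 =672
r77=1001101 pc4: +16 =688
r78=1001110 pc4: +16 =704
r79=1001111 pc5: +32 =736
r80=1010000 pc2: +4 =740
r81=1010001 pc3: +8 =748
r82=1010010 pc3: +8 =756
r83=1010011 pc4: +16 =772
r84=1010100 pc3: +8 =780
r85=1010101 pc4: +16 =796
r86=1010110 pc4: +16 =812
r87=1010111 pc5: +32 =844
r88=1011000 pc3: +8 =852
r89=1011001 pc4: +16 =868
r90=1011010 pc4: +16 =884
r91=1011011 pc5: +32 =916
r92=1011100 pc4: +16 =932
r93=1011101 pc5: +32 =964
r94=1011110 pc5: +32 =996
r95=1011111 pc6: +64 =1060
r96=1100000 pc2: +4 =1064
r97=1100001 pc3: +8 =1072
r98=1100010 pc3: +8 =1080
r99=1100011 pc4: +16 =1096
r100=1100100 pc3: +8 =1104
r101=1100101 pc4: +16 =1120
r102=1100110 pc4: +16 =1136
r103=1100111 pc5: +32 =1168
r104=1101000 pc3: +8 =1176
r105=1101001 pc4: +16 =1192
r106=1101010 pc4: +16 =1208
r107=1101011 pc5: +32 =1240
r108=1101100 pc4: +16 =1256
r109=1101101 pc5: +32 =1288
r110=1101110 pc5: +32 =1320
r111=1101111 pc6: +64 =1384
r112=1110000 pc3: +8 =1392
r113=1110001 pc4: +16 =1408
r114=1110010 pc4: +16 =1424
r115=1110011 pc5: +32 =1456

Answer: 1456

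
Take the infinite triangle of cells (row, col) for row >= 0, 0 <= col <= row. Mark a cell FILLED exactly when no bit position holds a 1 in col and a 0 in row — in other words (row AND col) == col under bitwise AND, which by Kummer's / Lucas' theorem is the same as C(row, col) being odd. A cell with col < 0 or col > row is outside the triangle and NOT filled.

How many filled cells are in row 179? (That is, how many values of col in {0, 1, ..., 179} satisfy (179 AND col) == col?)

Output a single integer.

179 in binary = 10110011
popcount(179) = number of 1-bits in 10110011 = 5
A col c satisfies (179 AND c) == c iff every set bit of c is also set in 179; each of the 5 set bits of 179 can independently be on or off in c.
count = 2^5 = 32

Answer: 32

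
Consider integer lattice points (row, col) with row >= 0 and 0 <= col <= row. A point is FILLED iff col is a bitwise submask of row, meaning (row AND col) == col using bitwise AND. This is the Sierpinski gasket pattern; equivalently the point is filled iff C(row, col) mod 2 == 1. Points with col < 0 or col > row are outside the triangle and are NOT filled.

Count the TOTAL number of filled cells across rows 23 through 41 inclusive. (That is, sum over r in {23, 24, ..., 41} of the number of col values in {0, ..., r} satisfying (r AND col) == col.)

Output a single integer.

Answer: 190

Derivation:
r23=10111 pc4: +16 =16
r24=11000 pc2: +4 =20
r25=11001 pc3: +8 =28
r26=11010 pc3: +8 =36
r27=11011 pc4: +16 =52
r28=11100 pc3: +8 =60
r29=11101 pc4: +16 =76
r30=11110 pc4: +16 =92
r31=11111 pc5: +32 =124
r32=100000 pc1: +2 =126
r33=100001 pc2: +4 =130
r34=100010 pc2: +4 =134
r35=100011 pc3: +8 =142
r36=100100 pc2: +4 =146
r37=100101 pc3: +8 =154
r38=100110 pc3: +8 =162
r39=100111 pc4: +16 =178
r40=101000 pc2: +4 =182
r41=101001 pc3: +8 =190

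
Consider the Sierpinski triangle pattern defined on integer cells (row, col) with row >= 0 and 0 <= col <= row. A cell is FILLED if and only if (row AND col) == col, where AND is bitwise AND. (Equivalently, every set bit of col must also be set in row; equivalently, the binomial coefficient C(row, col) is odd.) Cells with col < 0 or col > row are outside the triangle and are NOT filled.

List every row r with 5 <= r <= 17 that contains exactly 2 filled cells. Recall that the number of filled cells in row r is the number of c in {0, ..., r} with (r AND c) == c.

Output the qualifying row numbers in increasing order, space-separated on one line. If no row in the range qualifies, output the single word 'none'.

Row r has 2^popcount(r) filled cells, so we need popcount(r) = log2(2) = 1.
Scan r = 5..17 and keep those with exactly 1 one-bits:
r=5=101 popcount=2 -> skip
r=6=110 popcount=2 -> skip
r=7=111 popcount=3 -> skip
r=8=1000 popcount=1 -> KEEP
r=9=1001 popcount=2 -> skip
r=10=1010 popcount=2 -> skip
r=11=1011 popcount=3 -> skip
r=12=1100 popcount=2 -> skip
r=13=1101 popcount=3 -> skip
r=14=1110 popcount=3 -> skip
r=15=1111 popcount=4 -> skip
r=16=10000 popcount=1 -> KEEP
r=17=10001 popcount=2 -> skip
Kept rows: 8 16

Answer: 8 16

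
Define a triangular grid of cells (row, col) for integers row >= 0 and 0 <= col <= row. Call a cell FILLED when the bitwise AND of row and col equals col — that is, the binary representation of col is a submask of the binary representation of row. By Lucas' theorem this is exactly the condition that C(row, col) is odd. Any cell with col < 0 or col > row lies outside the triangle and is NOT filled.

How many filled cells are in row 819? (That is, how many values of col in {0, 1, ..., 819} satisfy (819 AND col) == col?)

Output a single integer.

819 in binary = 1100110011
popcount(819) = number of 1-bits in 1100110011 = 6
A col c satisfies (819 AND c) == c iff every set bit of c is also set in 819; each of the 6 set bits of 819 can independently be on or off in c.
count = 2^6 = 64

Answer: 64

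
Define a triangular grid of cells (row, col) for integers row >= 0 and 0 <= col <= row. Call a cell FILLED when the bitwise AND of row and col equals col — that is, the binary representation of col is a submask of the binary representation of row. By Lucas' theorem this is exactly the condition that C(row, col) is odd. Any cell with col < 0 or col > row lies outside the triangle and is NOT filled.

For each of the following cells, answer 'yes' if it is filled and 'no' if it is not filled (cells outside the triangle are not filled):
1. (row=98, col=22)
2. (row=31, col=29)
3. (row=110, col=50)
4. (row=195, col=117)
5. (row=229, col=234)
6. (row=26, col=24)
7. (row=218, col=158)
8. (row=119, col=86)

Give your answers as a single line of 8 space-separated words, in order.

Answer: no yes no no no yes no yes

Derivation:
(98,22): row=0b1100010, col=0b10110, row AND col = 0b10 = 2; 2 != 22 -> empty
(31,29): row=0b11111, col=0b11101, row AND col = 0b11101 = 29; 29 == 29 -> filled
(110,50): row=0b1101110, col=0b110010, row AND col = 0b100010 = 34; 34 != 50 -> empty
(195,117): row=0b11000011, col=0b1110101, row AND col = 0b1000001 = 65; 65 != 117 -> empty
(229,234): col outside [0, 229] -> not filled
(26,24): row=0b11010, col=0b11000, row AND col = 0b11000 = 24; 24 == 24 -> filled
(218,158): row=0b11011010, col=0b10011110, row AND col = 0b10011010 = 154; 154 != 158 -> empty
(119,86): row=0b1110111, col=0b1010110, row AND col = 0b1010110 = 86; 86 == 86 -> filled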